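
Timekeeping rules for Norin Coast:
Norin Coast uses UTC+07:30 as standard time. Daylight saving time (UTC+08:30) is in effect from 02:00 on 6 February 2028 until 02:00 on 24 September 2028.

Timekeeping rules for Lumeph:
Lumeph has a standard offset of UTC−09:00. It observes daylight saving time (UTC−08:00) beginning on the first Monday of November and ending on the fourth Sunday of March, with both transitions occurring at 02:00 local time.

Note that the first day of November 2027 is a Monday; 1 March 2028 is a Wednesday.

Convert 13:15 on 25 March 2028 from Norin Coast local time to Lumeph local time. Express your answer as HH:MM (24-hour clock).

20:45

25 March 2028 lies within the daylight-saving period (6 February – 24 September), so Norin Coast is on daylight time, UTC+08:30.
13:15 Norin Coast − 8h30m = 04:45 UTC.
1 November 2027 is a Monday, so the first Monday is November 1.
1 March 2028 is a Wednesday, so the first Sunday is March 5 and the fourth is March 26.
At the standard offset (UTC−09:00), 04:45 UTC − 9h = 19:45 Lumeph standard time (rolling into the previous day, 24 March 2028).
The standard-time date in Lumeph, 24 March 2028, falls between 1 November 2027 and 26 March 2028, so daylight saving is in effect and Lumeph is at UTC−08:00.
04:45 UTC − 8h = 20:45 Lumeph (rolling into the previous day, 24 March 2028).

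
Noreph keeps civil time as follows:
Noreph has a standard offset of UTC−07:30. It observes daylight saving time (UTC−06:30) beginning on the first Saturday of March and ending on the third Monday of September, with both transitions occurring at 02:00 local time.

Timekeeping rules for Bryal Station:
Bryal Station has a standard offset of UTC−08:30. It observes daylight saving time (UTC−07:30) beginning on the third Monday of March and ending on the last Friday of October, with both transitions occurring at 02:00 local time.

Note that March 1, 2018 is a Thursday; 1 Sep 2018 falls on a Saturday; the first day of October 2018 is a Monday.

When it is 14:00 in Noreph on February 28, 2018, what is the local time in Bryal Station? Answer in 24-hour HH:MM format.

13:00

1 March 2018 is a Thursday, so the first Saturday is March 3.
1 September 2018 is a Saturday, so the first Monday is September 3 and the third is September 17.
February 28, 2018 does not fall between 3 March and 17 September, so daylight saving is not in effect and Noreph is at UTC−07:30.
14:00 Noreph + 7h30m = 21:30 UTC.
1 March 2018 is a Thursday, so the first Monday is March 5 and the third is March 19.
1 October 2018 is a Monday, so Fridays fall on 5, 12, 19, 26; the last is October 26.
At the standard offset (UTC−08:30), 21:30 UTC − 8h30m = 13:00 Bryal Station standard time.
Daylight saving runs 19 March – 26 October; the standard-time date in Bryal Station, February 28, 2018, is outside that window, so Bryal Station is on standard time at UTC−08:30.
21:30 UTC − 8h30m = 13:00 Bryal Station.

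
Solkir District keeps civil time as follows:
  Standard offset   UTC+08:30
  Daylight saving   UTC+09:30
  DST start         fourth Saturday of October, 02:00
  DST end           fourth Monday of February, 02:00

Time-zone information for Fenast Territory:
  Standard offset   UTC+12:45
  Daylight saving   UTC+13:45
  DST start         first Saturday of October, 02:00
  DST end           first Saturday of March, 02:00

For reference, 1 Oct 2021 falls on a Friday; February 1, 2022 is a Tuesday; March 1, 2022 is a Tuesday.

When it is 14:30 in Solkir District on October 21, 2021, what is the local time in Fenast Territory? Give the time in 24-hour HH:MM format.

19:45

1 October 2021 is a Friday, so the first Saturday is October 2 and the fourth is October 23.
1 February 2022 is a Tuesday, so the first Monday is February 7 and the fourth is February 28.
October 21, 2021 is outside the daylight-saving period (23 October 2021 – 28 February 2022), so Solkir District is on standard time, UTC+08:30.
14:30 Solkir District − 8h30m = 06:00 UTC.
1 October 2021 is a Friday, so the first Saturday is October 2.
1 March 2022 is a Tuesday, so the first Saturday is March 5.
At the standard offset (UTC+12:45), 06:00 UTC + 12h45m = 18:45 Fenast Territory standard time.
The standard-time date in Fenast Territory, October 21, 2021, lies within the daylight-saving period (2 October 2021 – 5 March 2022), so Fenast Territory is on daylight time, UTC+13:45.
06:00 UTC + 13h45m = 19:45 Fenast Territory.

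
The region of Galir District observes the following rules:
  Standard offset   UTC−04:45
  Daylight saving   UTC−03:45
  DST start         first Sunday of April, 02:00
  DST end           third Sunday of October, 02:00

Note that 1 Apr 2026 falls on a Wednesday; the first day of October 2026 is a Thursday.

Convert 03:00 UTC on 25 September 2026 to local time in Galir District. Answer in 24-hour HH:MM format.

1 April 2026 is a Wednesday, so the first Sunday is April 5.
1 October 2026 is a Thursday, so the first Sunday is October 4 and the third is October 18.
At the standard offset (UTC−04:45), 03:00 UTC − 4h45m = 22:15 Galir District standard time (rolling into the previous day, 24 September 2026).
The standard-time date in Galir District, 24 September 2026, falls between 5 April and 18 October, so daylight saving is in effect and Galir District is at UTC−03:45.
03:00 UTC − 3h45m = 23:15 local (rolling into the previous day, 24 September 2026).

23:15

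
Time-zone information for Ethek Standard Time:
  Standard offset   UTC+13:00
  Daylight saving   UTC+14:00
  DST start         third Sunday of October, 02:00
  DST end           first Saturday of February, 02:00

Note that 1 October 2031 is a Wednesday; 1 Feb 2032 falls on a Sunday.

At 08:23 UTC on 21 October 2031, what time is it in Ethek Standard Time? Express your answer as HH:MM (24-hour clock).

22:23

1 October 2031 is a Wednesday, so the first Sunday is October 5 and the third is October 19.
1 February 2032 is a Sunday, so the first Saturday is February 7.
At the standard offset (UTC+13:00), 08:23 UTC + 13h = 21:23 Ethek Standard Time standard time.
The standard-time date in Ethek Standard Time, 21 October 2031, lies within the daylight-saving period (19 October 2031 – 7 February 2032), so Ethek Standard Time is on daylight time, UTC+14:00.
08:23 UTC + 14h = 22:23 local.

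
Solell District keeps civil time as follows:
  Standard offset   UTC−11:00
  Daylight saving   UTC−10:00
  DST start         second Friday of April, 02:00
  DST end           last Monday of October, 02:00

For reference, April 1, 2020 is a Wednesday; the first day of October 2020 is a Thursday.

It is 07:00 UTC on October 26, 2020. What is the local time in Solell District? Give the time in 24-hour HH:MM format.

1 April 2020 is a Wednesday, so the first Friday is April 3 and the second is April 10.
1 October 2020 is a Thursday, so Mondays fall on 5, 12, 19, 26; the last is October 26.
At the standard offset (UTC−11:00), 07:00 UTC − 11h = 20:00 Solell District standard time (rolling into the previous day, 25 October 2020).
Daylight saving runs 10 April – 26 October; the standard-time date in Solell District, October 25, 2020, is inside that window, so Solell District is at UTC−10:00.
07:00 UTC − 10h = 21:00 local (rolling into the previous day, 25 October 2020).

21:00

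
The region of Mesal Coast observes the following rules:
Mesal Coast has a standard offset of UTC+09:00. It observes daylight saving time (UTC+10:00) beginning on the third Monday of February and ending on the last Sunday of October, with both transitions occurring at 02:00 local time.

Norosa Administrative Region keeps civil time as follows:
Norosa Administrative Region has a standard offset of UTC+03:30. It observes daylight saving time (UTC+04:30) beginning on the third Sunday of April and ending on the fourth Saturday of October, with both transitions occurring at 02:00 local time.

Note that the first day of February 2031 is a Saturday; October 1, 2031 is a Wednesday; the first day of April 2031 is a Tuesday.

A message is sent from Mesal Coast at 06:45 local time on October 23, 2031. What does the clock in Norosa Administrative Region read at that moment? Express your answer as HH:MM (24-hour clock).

01:15

1 February 2031 is a Saturday, so the first Monday is February 3 and the third is February 17.
1 October 2031 is a Wednesday, so Sundays fall on 5, 12, 19, 26; the last is October 26.
October 23, 2031 falls between 17 February and 26 October, so daylight saving is in effect and Mesal Coast is at UTC+10:00.
06:45 Mesal Coast − 10h = 20:45 UTC (rolling into the previous day, 22 October 2031).
1 April 2031 is a Tuesday, so the first Sunday is April 6 and the third is April 20.
1 October 2031 is a Wednesday, so the first Saturday is October 4 and the fourth is October 25.
At the standard offset (UTC+03:30), 20:45 UTC + 3h30m = 00:15 Norosa Administrative Region standard time (rolling into the next day, 23 October 2031).
The standard-time date in Norosa Administrative Region, October 23, 2031, lies within the daylight-saving period (20 April – 25 October), so Norosa Administrative Region is on daylight time, UTC+04:30.
20:45 UTC + 4h30m = 01:15 Norosa Administrative Region (rolling into the next day, 23 October 2031).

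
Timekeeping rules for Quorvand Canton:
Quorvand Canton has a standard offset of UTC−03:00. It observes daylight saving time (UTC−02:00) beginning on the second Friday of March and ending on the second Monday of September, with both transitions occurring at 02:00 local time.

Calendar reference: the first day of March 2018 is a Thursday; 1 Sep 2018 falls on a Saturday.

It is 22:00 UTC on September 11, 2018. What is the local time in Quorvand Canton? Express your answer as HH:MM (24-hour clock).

1 March 2018 is a Thursday, so the first Friday is March 2 and the second is March 9.
1 September 2018 is a Saturday, so the first Monday is September 3 and the second is September 10.
At the standard offset (UTC−03:00), 22:00 UTC − 3h = 19:00 Quorvand Canton standard time.
The standard-time date in Quorvand Canton, September 11, 2018, does not fall between 9 March and 10 September, so daylight saving is not in effect and Quorvand Canton is at UTC−03:00.
22:00 UTC − 3h = 19:00 local.

19:00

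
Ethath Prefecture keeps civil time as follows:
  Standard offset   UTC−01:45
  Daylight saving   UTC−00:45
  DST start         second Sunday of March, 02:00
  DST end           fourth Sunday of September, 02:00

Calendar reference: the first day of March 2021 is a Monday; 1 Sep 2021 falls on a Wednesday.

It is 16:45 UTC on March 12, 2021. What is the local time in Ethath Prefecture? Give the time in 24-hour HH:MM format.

15:00

1 March 2021 is a Monday, so the first Sunday is March 7 and the second is March 14.
1 September 2021 is a Wednesday, so the first Sunday is September 5 and the fourth is September 26.
At the standard offset (UTC−01:45), 16:45 UTC − 1h45m = 15:00 Ethath Prefecture standard time.
The standard-time date in Ethath Prefecture, March 12, 2021, does not fall between 14 March and 26 September, so daylight saving is not in effect and Ethath Prefecture is at UTC−01:45.
16:45 UTC − 1h45m = 15:00 local.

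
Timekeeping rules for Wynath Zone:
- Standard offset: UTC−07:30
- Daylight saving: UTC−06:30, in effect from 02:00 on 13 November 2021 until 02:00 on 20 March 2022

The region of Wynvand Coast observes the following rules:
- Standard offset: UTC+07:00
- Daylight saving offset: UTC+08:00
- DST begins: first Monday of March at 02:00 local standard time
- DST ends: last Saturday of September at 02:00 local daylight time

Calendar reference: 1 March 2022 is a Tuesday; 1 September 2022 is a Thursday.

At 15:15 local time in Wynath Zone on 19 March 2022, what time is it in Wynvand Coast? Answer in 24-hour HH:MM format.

05:45

Daylight saving runs 13 November 2021 – 20 March 2022; 19 March 2022 is inside that window, so Wynath Zone is at UTC−06:30.
15:15 Wynath Zone + 6h30m = 21:45 UTC.
1 March 2022 is a Tuesday, so the first Monday is March 7.
1 September 2022 is a Thursday, so Saturdays fall on 3, 10, 17, 24; the last is September 24.
At the standard offset (UTC+07:00), 21:45 UTC + 7h = 04:45 Wynvand Coast standard time (rolling into the next day, 20 March 2022).
The standard-time date in Wynvand Coast, 20 March 2022, falls between 7 March and 24 September, so daylight saving is in effect and Wynvand Coast is at UTC+08:00.
21:45 UTC + 8h = 05:45 Wynvand Coast (rolling into the next day, 20 March 2022).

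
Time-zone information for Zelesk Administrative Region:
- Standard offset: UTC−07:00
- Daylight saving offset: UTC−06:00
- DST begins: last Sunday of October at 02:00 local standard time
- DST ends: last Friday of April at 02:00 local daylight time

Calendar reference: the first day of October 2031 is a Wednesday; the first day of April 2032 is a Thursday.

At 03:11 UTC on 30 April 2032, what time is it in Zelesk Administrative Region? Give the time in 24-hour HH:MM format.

1 October 2031 is a Wednesday, so Sundays fall on 5, 12, 19, 26; the last is October 26.
1 April 2032 is a Thursday, so Fridays fall on 2, 9, 16, 23, 30; the last is April 30.
At the standard offset (UTC−07:00), 03:11 UTC − 7h = 20:11 Zelesk Administrative Region standard time (rolling into the previous day, 29 April 2032).
The standard-time date in Zelesk Administrative Region, 29 April 2032, falls between 26 October 2031 and 30 April 2032, so daylight saving is in effect and Zelesk Administrative Region is at UTC−06:00.
03:11 UTC − 6h = 21:11 local (rolling into the previous day, 29 April 2032).

21:11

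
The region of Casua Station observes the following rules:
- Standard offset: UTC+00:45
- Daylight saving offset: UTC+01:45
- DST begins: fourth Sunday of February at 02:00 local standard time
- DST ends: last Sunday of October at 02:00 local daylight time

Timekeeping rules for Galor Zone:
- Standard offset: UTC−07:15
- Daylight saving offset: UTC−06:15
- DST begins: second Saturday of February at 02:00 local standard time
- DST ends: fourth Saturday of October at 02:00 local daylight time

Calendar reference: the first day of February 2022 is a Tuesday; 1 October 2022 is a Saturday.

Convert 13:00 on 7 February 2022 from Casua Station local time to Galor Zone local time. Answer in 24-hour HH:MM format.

1 February 2022 is a Tuesday, so the first Sunday is February 6 and the fourth is February 27.
1 October 2022 is a Saturday, so Sundays fall on 2, 9, 16, 23, 30; the last is October 30.
7 February 2022 does not fall between 27 February and 30 October, so daylight saving is not in effect and Casua Station is at UTC+00:45.
13:00 Casua Station − 0h45m = 12:15 UTC.
1 February 2022 is a Tuesday, so the first Saturday is February 5 and the second is February 12.
1 October 2022 is a Saturday, so the first Saturday is October 1 and the fourth is October 22.
At the standard offset (UTC−07:15), 12:15 UTC − 7h15m = 05:00 Galor Zone standard time.
Daylight saving runs 12 February – 22 October; the standard-time date in Galor Zone, 7 February 2022, is outside that window, so Galor Zone is on standard time at UTC−07:15.
12:15 UTC − 7h15m = 05:00 Galor Zone.

05:00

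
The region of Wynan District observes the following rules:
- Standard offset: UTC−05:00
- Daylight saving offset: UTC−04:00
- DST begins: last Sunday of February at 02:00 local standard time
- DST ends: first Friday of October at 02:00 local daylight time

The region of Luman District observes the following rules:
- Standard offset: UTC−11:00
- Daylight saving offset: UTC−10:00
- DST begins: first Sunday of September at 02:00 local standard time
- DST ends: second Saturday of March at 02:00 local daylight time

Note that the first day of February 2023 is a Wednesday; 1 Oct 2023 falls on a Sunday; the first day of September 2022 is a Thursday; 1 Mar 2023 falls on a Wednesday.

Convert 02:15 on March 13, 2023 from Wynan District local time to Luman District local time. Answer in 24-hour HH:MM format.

1 February 2023 is a Wednesday, so Sundays fall on 5, 12, 19, 26; the last is February 26.
1 October 2023 is a Sunday, so the first Friday is October 6.
Daylight saving runs 26 February – 6 October; March 13, 2023 is inside that window, so Wynan District is at UTC−04:00.
02:15 Wynan District + 4h = 06:15 UTC.
1 September 2022 is a Thursday, so the first Sunday is September 4.
1 March 2023 is a Wednesday, so the first Saturday is March 4 and the second is March 11.
At the standard offset (UTC−11:00), 06:15 UTC − 11h = 19:15 Luman District standard time (rolling into the previous day, 12 March 2023).
The standard-time date in Luman District, March 12, 2023, does not fall between 4 September 2022 and 11 March 2023, so daylight saving is not in effect and Luman District is at UTC−11:00.
06:15 UTC − 11h = 19:15 Luman District (rolling into the previous day, 12 March 2023).

19:15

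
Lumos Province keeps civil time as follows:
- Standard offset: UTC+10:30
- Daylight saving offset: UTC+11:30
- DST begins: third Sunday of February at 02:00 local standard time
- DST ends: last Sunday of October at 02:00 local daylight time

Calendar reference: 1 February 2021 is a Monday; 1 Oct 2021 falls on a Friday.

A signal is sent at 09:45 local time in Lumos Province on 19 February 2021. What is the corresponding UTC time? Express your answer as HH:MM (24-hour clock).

23:15

1 February 2021 is a Monday, so the first Sunday is February 7 and the third is February 21.
1 October 2021 is a Friday, so Sundays fall on 3, 10, 17, 24, 31; the last is October 31.
Daylight saving runs 21 February – 31 October; 19 February 2021 is outside that window, so Lumos Province is on standard time at UTC+10:30.
09:45 local − 10h30m = 23:15 UTC (rolling into the previous day, 18 February 2021).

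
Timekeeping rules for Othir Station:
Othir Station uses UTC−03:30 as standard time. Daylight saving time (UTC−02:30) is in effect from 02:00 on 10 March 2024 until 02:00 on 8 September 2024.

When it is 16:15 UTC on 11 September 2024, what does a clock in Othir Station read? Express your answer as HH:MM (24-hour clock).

At the standard offset (UTC−03:30), 16:15 UTC − 3h30m = 12:45 Othir Station standard time.
The standard-time date in Othir Station, 11 September 2024, does not fall between 10 March and 8 September, so daylight saving is not in effect and Othir Station is at UTC−03:30.
16:15 UTC − 3h30m = 12:45 local.

12:45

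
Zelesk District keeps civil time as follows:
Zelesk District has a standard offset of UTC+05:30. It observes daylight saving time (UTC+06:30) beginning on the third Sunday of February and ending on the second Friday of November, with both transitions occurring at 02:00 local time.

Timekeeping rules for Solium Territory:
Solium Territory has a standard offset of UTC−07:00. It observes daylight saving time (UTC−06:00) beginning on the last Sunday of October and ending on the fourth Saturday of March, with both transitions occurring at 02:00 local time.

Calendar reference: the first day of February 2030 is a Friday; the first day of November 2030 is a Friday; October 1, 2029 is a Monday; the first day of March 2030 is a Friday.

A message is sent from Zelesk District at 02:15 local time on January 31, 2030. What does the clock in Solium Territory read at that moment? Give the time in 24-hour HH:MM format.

1 February 2030 is a Friday, so the first Sunday is February 3 and the third is February 17.
1 November 2030 is a Friday, so the first Friday is November 1 and the second is November 8.
Daylight saving runs 17 February – 8 November; January 31, 2030 is outside that window, so Zelesk District is on standard time at UTC+05:30.
02:15 Zelesk District − 5h30m = 20:45 UTC (rolling into the previous day, 30 January 2030).
1 October 2029 is a Monday, so Sundays fall on 7, 14, 21, 28; the last is October 28.
1 March 2030 is a Friday, so the first Saturday is March 2 and the fourth is March 23.
At the standard offset (UTC−07:00), 20:45 UTC − 7h = 13:45 Solium Territory standard time.
The standard-time date in Solium Territory, January 30, 2030, falls between 28 October 2029 and 23 March 2030, so daylight saving is in effect and Solium Territory is at UTC−06:00.
20:45 UTC − 6h = 14:45 Solium Territory.

14:45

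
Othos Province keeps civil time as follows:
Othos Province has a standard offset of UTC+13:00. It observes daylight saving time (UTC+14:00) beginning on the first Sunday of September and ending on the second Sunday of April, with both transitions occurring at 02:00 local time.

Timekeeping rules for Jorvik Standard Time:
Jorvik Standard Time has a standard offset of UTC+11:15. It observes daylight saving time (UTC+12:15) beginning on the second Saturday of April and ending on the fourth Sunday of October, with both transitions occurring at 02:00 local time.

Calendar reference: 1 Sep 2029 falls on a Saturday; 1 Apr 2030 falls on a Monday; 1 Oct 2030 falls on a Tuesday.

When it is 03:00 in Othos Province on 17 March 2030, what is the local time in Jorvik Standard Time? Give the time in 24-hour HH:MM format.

00:15

1 September 2029 is a Saturday, so the first Sunday is September 2.
1 April 2030 is a Monday, so the first Sunday is April 7 and the second is April 14.
17 March 2030 falls between 2 September 2029 and 14 April 2030, so daylight saving is in effect and Othos Province is at UTC+14:00.
03:00 Othos Province − 14h = 13:00 UTC (rolling into the previous day, 16 March 2030).
1 April 2030 is a Monday, so the first Saturday is April 6 and the second is April 13.
1 October 2030 is a Tuesday, so the first Sunday is October 6 and the fourth is October 27.
At the standard offset (UTC+11:15), 13:00 UTC + 11h15m = 00:15 Jorvik Standard Time standard time (rolling into the next day, 17 March 2030).
The standard-time date in Jorvik Standard Time, 17 March 2030, is outside the daylight-saving period (13 April – 27 October), so Jorvik Standard Time is on standard time, UTC+11:15.
13:00 UTC + 11h15m = 00:15 Jorvik Standard Time (rolling into the next day, 17 March 2030).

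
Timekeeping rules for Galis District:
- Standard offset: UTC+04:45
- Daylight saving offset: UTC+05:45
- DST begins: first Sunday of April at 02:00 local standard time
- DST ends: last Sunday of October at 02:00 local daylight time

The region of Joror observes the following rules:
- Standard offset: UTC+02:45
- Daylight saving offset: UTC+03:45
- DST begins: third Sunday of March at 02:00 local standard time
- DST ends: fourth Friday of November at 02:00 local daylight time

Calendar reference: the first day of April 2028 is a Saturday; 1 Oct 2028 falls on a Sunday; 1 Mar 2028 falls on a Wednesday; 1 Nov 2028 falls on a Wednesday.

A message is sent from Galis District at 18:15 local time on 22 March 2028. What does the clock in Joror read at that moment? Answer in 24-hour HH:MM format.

1 April 2028 is a Saturday, so the first Sunday is April 2.
1 October 2028 is a Sunday, so Sundays fall on 1, 8, 15, 22, 29; the last is October 29.
22 March 2028 is outside the daylight-saving period (2 April – 29 October), so Galis District is on standard time, UTC+04:45.
18:15 Galis District − 4h45m = 13:30 UTC.
1 March 2028 is a Wednesday, so the first Sunday is March 5 and the third is March 19.
1 November 2028 is a Wednesday, so the first Friday is November 3 and the fourth is November 24.
At the standard offset (UTC+02:45), 13:30 UTC + 2h45m = 16:15 Joror standard time.
The standard-time date in Joror, 22 March 2028, lies within the daylight-saving period (19 March – 24 November), so Joror is on daylight time, UTC+03:45.
13:30 UTC + 3h45m = 17:15 Joror.

17:15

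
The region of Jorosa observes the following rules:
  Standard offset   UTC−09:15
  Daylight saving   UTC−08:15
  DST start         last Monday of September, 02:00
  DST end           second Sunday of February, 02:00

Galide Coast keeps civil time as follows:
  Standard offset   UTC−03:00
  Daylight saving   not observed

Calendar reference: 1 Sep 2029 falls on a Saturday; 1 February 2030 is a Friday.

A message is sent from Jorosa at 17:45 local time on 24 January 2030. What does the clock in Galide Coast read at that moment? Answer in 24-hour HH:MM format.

1 September 2029 is a Saturday, so Mondays fall on 3, 10, 17, 24; the last is September 24.
1 February 2030 is a Friday, so the first Sunday is February 3 and the second is February 10.
24 January 2030 falls between 24 September 2029 and 10 February 2030, so daylight saving is in effect and Jorosa is at UTC−08:15.
17:45 Jorosa + 8h15m = 02:00 UTC (rolling into the next day, 25 January 2030).
Galide Coast stays on UTC−03:00 all year.
02:00 UTC − 3h = 23:00 Galide Coast (rolling into the previous day, 24 January 2030).

23:00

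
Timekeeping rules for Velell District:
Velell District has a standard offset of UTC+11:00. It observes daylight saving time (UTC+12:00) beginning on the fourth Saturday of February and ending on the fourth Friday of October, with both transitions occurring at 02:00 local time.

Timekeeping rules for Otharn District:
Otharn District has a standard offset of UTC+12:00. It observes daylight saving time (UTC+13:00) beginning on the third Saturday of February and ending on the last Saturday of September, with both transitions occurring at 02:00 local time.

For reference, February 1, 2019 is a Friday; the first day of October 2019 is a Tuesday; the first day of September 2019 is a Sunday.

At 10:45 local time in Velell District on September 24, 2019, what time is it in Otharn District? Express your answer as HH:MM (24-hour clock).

11:45

1 February 2019 is a Friday, so the first Saturday is February 2 and the fourth is February 23.
1 October 2019 is a Tuesday, so the first Friday is October 4 and the fourth is October 25.
Daylight saving runs 23 February – 25 October; September 24, 2019 is inside that window, so Velell District is at UTC+12:00.
10:45 Velell District − 12h = 22:45 UTC (rolling into the previous day, 23 September 2019).
1 February 2019 is a Friday, so the first Saturday is February 2 and the third is February 16.
1 September 2019 is a Sunday, so Saturdays fall on 7, 14, 21, 28; the last is September 28.
At the standard offset (UTC+12:00), 22:45 UTC + 12h = 10:45 Otharn District standard time (rolling into the next day, 24 September 2019).
The standard-time date in Otharn District, September 24, 2019, falls between 16 February and 28 September, so daylight saving is in effect and Otharn District is at UTC+13:00.
22:45 UTC + 13h = 11:45 Otharn District (rolling into the next day, 24 September 2019).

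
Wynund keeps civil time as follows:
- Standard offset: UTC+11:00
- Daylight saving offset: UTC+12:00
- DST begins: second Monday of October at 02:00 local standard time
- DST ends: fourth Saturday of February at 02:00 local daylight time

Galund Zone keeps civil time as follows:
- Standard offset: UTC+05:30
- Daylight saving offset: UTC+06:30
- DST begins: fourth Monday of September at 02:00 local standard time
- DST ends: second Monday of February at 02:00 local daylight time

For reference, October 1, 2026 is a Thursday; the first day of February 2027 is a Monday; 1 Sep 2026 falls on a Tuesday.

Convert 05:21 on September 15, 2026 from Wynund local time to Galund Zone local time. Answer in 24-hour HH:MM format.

1 October 2026 is a Thursday, so the first Monday is October 5 and the second is October 12.
1 February 2027 is a Monday, so the first Saturday is February 6 and the fourth is February 27.
September 15, 2026 does not fall between 12 October 2026 and 27 February 2027, so daylight saving is not in effect and Wynund is at UTC+11:00.
05:21 Wynund − 11h = 18:21 UTC (rolling into the previous day, 14 September 2026).
1 September 2026 is a Tuesday, so the first Monday is September 7 and the fourth is September 28.
1 February 2027 is a Monday, so the first Monday is February 1 and the second is February 8.
At the standard offset (UTC+05:30), 18:21 UTC + 5h30m = 23:51 Galund Zone standard time.
The standard-time date in Galund Zone, September 14, 2026, does not fall between 28 September 2026 and 8 February 2027, so daylight saving is not in effect and Galund Zone is at UTC+05:30.
18:21 UTC + 5h30m = 23:51 Galund Zone.

23:51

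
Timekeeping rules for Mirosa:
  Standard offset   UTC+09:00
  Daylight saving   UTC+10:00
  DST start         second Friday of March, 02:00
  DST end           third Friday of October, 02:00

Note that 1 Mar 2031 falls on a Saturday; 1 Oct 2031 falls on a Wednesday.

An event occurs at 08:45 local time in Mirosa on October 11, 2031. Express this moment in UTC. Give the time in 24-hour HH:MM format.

22:45

1 March 2031 is a Saturday, so the first Friday is March 7 and the second is March 14.
1 October 2031 is a Wednesday, so the first Friday is October 3 and the third is October 17.
October 11, 2031 lies within the daylight-saving period (14 March – 17 October), so Mirosa is on daylight time, UTC+10:00.
08:45 local − 10h = 22:45 UTC (rolling into the previous day, 10 October 2031).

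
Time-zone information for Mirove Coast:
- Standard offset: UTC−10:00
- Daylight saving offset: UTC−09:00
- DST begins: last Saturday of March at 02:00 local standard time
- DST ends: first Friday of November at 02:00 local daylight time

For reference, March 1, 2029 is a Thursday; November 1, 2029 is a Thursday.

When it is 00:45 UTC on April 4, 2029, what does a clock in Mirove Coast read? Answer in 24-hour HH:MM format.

1 March 2029 is a Thursday, so Saturdays fall on 3, 10, 17, 24, 31; the last is March 31.
1 November 2029 is a Thursday, so the first Friday is November 2.
At the standard offset (UTC−10:00), 00:45 UTC − 10h = 14:45 Mirove Coast standard time (rolling into the previous day, 3 April 2029).
The standard-time date in Mirove Coast, April 3, 2029, lies within the daylight-saving period (31 March – 2 November), so Mirove Coast is on daylight time, UTC−09:00.
00:45 UTC − 9h = 15:45 local (rolling into the previous day, 3 April 2029).

15:45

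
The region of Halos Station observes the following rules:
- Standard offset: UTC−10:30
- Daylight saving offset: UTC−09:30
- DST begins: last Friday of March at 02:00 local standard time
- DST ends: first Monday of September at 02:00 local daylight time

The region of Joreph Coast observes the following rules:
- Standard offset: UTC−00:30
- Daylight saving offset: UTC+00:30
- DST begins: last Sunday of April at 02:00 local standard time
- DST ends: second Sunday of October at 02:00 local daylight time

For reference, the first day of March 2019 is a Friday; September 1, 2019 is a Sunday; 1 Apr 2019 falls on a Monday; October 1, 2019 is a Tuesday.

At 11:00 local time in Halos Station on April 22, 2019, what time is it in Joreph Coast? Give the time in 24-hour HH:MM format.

20:00

1 March 2019 is a Friday, so Fridays fall on 1, 8, 15, 22, 29; the last is March 29.
1 September 2019 is a Sunday, so the first Monday is September 2.
April 22, 2019 falls between 29 March and 2 September, so daylight saving is in effect and Halos Station is at UTC−09:30.
11:00 Halos Station + 9h30m = 20:30 UTC.
1 April 2019 is a Monday, so Sundays fall on 7, 14, 21, 28; the last is April 28.
1 October 2019 is a Tuesday, so the first Sunday is October 6 and the second is October 13.
At the standard offset (UTC−00:30), 20:30 UTC − 0h30m = 20:00 Joreph Coast standard time.
Daylight saving runs 28 April – 13 October; the standard-time date in Joreph Coast, April 22, 2019, is outside that window, so Joreph Coast is on standard time at UTC−00:30.
20:30 UTC − 0h30m = 20:00 Joreph Coast.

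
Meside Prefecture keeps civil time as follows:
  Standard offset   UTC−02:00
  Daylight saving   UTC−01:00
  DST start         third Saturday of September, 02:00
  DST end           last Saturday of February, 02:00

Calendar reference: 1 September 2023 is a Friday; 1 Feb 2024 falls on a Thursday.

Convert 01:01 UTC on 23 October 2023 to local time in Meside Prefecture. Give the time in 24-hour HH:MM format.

1 September 2023 is a Friday, so the first Saturday is September 2 and the third is September 16.
1 February 2024 is a Thursday, so Saturdays fall on 3, 10, 17, 24; the last is February 24.
At the standard offset (UTC−02:00), 01:01 UTC − 2h = 23:01 Meside Prefecture standard time (rolling into the previous day, 22 October 2023).
The standard-time date in Meside Prefecture, 22 October 2023, lies within the daylight-saving period (16 September 2023 – 24 February 2024), so Meside Prefecture is on daylight time, UTC−01:00.
01:01 UTC − 1h = 00:01 local.

00:01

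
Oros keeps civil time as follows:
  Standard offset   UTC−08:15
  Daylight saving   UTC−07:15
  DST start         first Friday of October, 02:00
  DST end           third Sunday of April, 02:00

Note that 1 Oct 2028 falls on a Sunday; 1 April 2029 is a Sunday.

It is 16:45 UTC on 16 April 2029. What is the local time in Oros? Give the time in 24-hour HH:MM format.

1 October 2028 is a Sunday, so the first Friday is October 6.
1 April 2029 is a Sunday, so the first Sunday is April 1 and the third is April 15.
At the standard offset (UTC−08:15), 16:45 UTC − 8h15m = 08:30 Oros standard time.
The standard-time date in Oros, 16 April 2029, is outside the daylight-saving period (6 October 2028 – 15 April 2029), so Oros is on standard time, UTC−08:15.
16:45 UTC − 8h15m = 08:30 local.

08:30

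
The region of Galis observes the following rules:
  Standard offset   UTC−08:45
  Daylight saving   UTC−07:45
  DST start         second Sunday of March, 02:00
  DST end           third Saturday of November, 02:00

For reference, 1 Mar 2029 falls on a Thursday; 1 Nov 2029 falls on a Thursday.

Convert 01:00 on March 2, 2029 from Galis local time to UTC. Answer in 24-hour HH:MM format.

09:45

1 March 2029 is a Thursday, so the first Sunday is March 4 and the second is March 11.
1 November 2029 is a Thursday, so the first Saturday is November 3 and the third is November 17.
March 2, 2029 does not fall between 11 March and 17 November, so daylight saving is not in effect and Galis is at UTC−08:45.
01:00 local + 8h45m = 09:45 UTC.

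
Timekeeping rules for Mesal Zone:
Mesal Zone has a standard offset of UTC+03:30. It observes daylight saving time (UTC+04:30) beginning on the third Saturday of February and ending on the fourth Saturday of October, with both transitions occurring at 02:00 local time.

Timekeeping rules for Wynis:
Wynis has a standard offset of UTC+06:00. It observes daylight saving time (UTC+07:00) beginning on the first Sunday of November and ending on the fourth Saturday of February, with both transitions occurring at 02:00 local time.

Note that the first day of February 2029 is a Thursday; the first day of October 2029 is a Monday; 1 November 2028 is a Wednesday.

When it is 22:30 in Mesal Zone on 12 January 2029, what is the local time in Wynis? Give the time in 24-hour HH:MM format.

02:00

1 February 2029 is a Thursday, so the first Saturday is February 3 and the third is February 17.
1 October 2029 is a Monday, so the first Saturday is October 6 and the fourth is October 27.
12 January 2029 is outside the daylight-saving period (17 February – 27 October), so Mesal Zone is on standard time, UTC+03:30.
22:30 Mesal Zone − 3h30m = 19:00 UTC.
1 November 2028 is a Wednesday, so the first Sunday is November 5.
1 February 2029 is a Thursday, so the first Saturday is February 3 and the fourth is February 24.
At the standard offset (UTC+06:00), 19:00 UTC + 6h = 01:00 Wynis standard time (rolling into the next day, 13 January 2029).
Daylight saving runs 5 November 2028 – 24 February 2029; the standard-time date in Wynis, 13 January 2029, is inside that window, so Wynis is at UTC+07:00.
19:00 UTC + 7h = 02:00 Wynis (rolling into the next day, 13 January 2029).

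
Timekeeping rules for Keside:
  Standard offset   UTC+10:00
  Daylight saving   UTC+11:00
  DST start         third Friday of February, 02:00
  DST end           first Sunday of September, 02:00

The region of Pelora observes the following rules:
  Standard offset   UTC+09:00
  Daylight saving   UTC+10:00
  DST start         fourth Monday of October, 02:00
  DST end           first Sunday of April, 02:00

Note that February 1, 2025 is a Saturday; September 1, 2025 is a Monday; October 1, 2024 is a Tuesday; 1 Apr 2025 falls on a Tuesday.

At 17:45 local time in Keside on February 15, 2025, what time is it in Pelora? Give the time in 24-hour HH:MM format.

17:45

1 February 2025 is a Saturday, so the first Friday is February 7 and the third is February 21.
1 September 2025 is a Monday, so the first Sunday is September 7.
Daylight saving runs 21 February – 7 September; February 15, 2025 is outside that window, so Keside is on standard time at UTC+10:00.
17:45 Keside − 10h = 07:45 UTC.
1 October 2024 is a Tuesday, so the first Monday is October 7 and the fourth is October 28.
1 April 2025 is a Tuesday, so the first Sunday is April 6.
At the standard offset (UTC+09:00), 07:45 UTC + 9h = 16:45 Pelora standard time.
Daylight saving runs 28 October 2024 – 6 April 2025; the standard-time date in Pelora, February 15, 2025, is inside that window, so Pelora is at UTC+10:00.
07:45 UTC + 10h = 17:45 Pelora.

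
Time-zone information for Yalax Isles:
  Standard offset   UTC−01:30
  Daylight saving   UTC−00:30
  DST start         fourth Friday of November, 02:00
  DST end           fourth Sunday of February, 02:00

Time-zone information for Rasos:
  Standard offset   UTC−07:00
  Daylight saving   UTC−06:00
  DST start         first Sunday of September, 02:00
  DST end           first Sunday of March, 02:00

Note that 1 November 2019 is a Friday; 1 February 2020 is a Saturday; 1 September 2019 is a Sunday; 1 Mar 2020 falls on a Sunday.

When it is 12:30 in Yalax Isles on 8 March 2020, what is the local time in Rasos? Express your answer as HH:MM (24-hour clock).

1 November 2019 is a Friday, so the first Friday is November 1 and the fourth is November 22.
1 February 2020 is a Saturday, so the first Sunday is February 2 and the fourth is February 23.
8 March 2020 is outside the daylight-saving period (22 November 2019 – 23 February 2020), so Yalax Isles is on standard time, UTC−01:30.
12:30 Yalax Isles + 1h30m = 14:00 UTC.
1 September 2019 is a Sunday, so the first Sunday is September 1.
1 March 2020 is a Sunday, so the first Sunday is March 1.
At the standard offset (UTC−07:00), 14:00 UTC − 7h = 07:00 Rasos standard time.
The standard-time date in Rasos, 8 March 2020, is outside the daylight-saving period (1 September 2019 – 1 March 2020), so Rasos is on standard time, UTC−07:00.
14:00 UTC − 7h = 07:00 Rasos.

07:00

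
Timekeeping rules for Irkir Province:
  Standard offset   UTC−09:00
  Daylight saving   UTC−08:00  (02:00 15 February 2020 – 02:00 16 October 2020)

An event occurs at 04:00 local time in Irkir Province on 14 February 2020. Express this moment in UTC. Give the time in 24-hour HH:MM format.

13:00

14 February 2020 is outside the daylight-saving period (15 February – 16 October), so Irkir Province is on standard time, UTC−09:00.
04:00 local + 9h = 13:00 UTC.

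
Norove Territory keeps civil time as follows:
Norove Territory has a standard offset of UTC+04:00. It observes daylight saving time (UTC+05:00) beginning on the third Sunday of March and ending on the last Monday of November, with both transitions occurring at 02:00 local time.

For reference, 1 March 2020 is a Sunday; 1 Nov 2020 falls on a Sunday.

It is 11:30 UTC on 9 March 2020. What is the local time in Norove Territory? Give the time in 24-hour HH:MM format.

1 March 2020 is a Sunday, so the first Sunday is March 1 and the third is March 15.
1 November 2020 is a Sunday, so Mondays fall on 2, 9, 16, 23, 30; the last is November 30.
At the standard offset (UTC+04:00), 11:30 UTC + 4h = 15:30 Norove Territory standard time.
The standard-time date in Norove Territory, 9 March 2020, does not fall between 15 March and 30 November, so daylight saving is not in effect and Norove Territory is at UTC+04:00.
11:30 UTC + 4h = 15:30 local.

15:30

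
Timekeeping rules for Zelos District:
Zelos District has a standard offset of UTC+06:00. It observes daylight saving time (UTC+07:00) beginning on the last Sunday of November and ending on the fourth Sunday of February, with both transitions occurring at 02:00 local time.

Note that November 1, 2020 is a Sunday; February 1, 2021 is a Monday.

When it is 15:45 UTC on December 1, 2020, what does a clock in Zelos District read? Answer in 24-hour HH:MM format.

22:45

1 November 2020 is a Sunday, so Sundays fall on 1, 8, 15, 22, 29; the last is November 29.
1 February 2021 is a Monday, so the first Sunday is February 7 and the fourth is February 28.
At the standard offset (UTC+06:00), 15:45 UTC + 6h = 21:45 Zelos District standard time.
The standard-time date in Zelos District, December 1, 2020, lies within the daylight-saving period (29 November 2020 – 28 February 2021), so Zelos District is on daylight time, UTC+07:00.
15:45 UTC + 7h = 22:45 local.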